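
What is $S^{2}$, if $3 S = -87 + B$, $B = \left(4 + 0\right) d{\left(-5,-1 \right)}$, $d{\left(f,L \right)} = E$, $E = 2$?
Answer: $\frac{6241}{9} \approx 693.44$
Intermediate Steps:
$d{\left(f,L \right)} = 2$
$B = 8$ ($B = \left(4 + 0\right) 2 = 4 \cdot 2 = 8$)
$S = - \frac{79}{3}$ ($S = \frac{-87 + 8}{3} = \frac{1}{3} \left(-79\right) = - \frac{79}{3} \approx -26.333$)
$S^{2} = \left(- \frac{79}{3}\right)^{2} = \frac{6241}{9}$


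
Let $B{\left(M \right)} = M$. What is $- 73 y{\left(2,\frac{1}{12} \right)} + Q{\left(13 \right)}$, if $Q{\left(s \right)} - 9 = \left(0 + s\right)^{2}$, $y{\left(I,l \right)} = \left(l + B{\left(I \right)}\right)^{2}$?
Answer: $- \frac{19993}{144} \approx -138.84$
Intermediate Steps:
$y{\left(I,l \right)} = \left(I + l\right)^{2}$ ($y{\left(I,l \right)} = \left(l + I\right)^{2} = \left(I + l\right)^{2}$)
$Q{\left(s \right)} = 9 + s^{2}$ ($Q{\left(s \right)} = 9 + \left(0 + s\right)^{2} = 9 + s^{2}$)
$- 73 y{\left(2,\frac{1}{12} \right)} + Q{\left(13 \right)} = - 73 \left(2 + \frac{1}{12}\right)^{2} + \left(9 + 13^{2}\right) = - 73 \left(2 + \frac{1}{12}\right)^{2} + \left(9 + 169\right) = - 73 \left(\frac{25}{12}\right)^{2} + 178 = \left(-73\right) \frac{625}{144} + 178 = - \frac{45625}{144} + 178 = - \frac{19993}{144}$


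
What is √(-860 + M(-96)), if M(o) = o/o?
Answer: I*√859 ≈ 29.309*I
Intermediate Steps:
M(o) = 1
√(-860 + M(-96)) = √(-860 + 1) = √(-859) = I*√859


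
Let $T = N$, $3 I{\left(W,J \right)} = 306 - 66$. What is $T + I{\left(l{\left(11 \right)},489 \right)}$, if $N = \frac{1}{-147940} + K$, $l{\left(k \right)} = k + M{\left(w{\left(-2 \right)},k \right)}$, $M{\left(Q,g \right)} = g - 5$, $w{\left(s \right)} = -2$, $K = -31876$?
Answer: $- \frac{4703900241}{147940} \approx -31796.0$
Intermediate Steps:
$M{\left(Q,g \right)} = -5 + g$
$l{\left(k \right)} = -5 + 2 k$ ($l{\left(k \right)} = k + \left(-5 + k\right) = -5 + 2 k$)
$I{\left(W,J \right)} = 80$ ($I{\left(W,J \right)} = \frac{306 - 66}{3} = \frac{1}{3} \cdot 240 = 80$)
$N = - \frac{4715735441}{147940}$ ($N = \frac{1}{-147940} - 31876 = - \frac{1}{147940} - 31876 = - \frac{4715735441}{147940} \approx -31876.0$)
$T = - \frac{4715735441}{147940} \approx -31876.0$
$T + I{\left(l{\left(11 \right)},489 \right)} = - \frac{4715735441}{147940} + 80 = - \frac{4703900241}{147940}$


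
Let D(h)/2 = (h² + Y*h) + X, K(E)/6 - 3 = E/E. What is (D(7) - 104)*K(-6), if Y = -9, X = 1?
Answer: -3120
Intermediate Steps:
K(E) = 24 (K(E) = 18 + 6*(E/E) = 18 + 6*1 = 18 + 6 = 24)
D(h) = 2 - 18*h + 2*h² (D(h) = 2*((h² - 9*h) + 1) = 2*(1 + h² - 9*h) = 2 - 18*h + 2*h²)
(D(7) - 104)*K(-6) = ((2 - 18*7 + 2*7²) - 104)*24 = ((2 - 126 + 2*49) - 104)*24 = ((2 - 126 + 98) - 104)*24 = (-26 - 104)*24 = -130*24 = -3120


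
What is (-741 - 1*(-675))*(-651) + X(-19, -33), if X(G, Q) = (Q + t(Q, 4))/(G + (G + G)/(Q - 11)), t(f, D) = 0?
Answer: 5714720/133 ≈ 42968.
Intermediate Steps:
X(G, Q) = Q/(G + 2*G/(-11 + Q)) (X(G, Q) = (Q + 0)/(G + (G + G)/(Q - 11)) = Q/(G + (2*G)/(-11 + Q)) = Q/(G + 2*G/(-11 + Q)))
(-741 - 1*(-675))*(-651) + X(-19, -33) = (-741 - 1*(-675))*(-651) - 33*(-11 - 33)/(-19*(-9 - 33)) = (-741 + 675)*(-651) - 33*(-1/19)*(-44)/(-42) = -66*(-651) - 33*(-1/19)*(-1/42)*(-44) = 42966 + 242/133 = 5714720/133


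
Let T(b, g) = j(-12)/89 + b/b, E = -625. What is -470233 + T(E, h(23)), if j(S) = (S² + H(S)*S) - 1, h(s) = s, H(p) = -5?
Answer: -41850445/89 ≈ -4.7023e+5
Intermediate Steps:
j(S) = -1 + S² - 5*S (j(S) = (S² - 5*S) - 1 = -1 + S² - 5*S)
T(b, g) = 292/89 (T(b, g) = (-1 + (-12)² - 5*(-12))/89 + b/b = (-1 + 144 + 60)*(1/89) + 1 = 203*(1/89) + 1 = 203/89 + 1 = 292/89)
-470233 + T(E, h(23)) = -470233 + 292/89 = -41850445/89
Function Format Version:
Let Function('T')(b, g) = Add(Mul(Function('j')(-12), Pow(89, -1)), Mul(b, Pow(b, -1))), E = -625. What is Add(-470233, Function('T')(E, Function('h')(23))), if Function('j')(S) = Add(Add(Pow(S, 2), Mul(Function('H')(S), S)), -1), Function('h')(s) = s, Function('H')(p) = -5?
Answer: Rational(-41850445, 89) ≈ -4.7023e+5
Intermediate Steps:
Function('j')(S) = Add(-1, Pow(S, 2), Mul(-5, S)) (Function('j')(S) = Add(Add(Pow(S, 2), Mul(-5, S)), -1) = Add(-1, Pow(S, 2), Mul(-5, S)))
Function('T')(b, g) = Rational(292, 89) (Function('T')(b, g) = Add(Mul(Add(-1, Pow(-12, 2), Mul(-5, -12)), Pow(89, -1)), Mul(b, Pow(b, -1))) = Add(Mul(Add(-1, 144, 60), Rational(1, 89)), 1) = Add(Mul(203, Rational(1, 89)), 1) = Add(Rational(203, 89), 1) = Rational(292, 89))
Add(-470233, Function('T')(E, Function('h')(23))) = Add(-470233, Rational(292, 89)) = Rational(-41850445, 89)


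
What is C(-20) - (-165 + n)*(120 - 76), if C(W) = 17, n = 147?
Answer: 809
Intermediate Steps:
C(-20) - (-165 + n)*(120 - 76) = 17 - (-165 + 147)*(120 - 76) = 17 - (-18)*44 = 17 - 1*(-792) = 17 + 792 = 809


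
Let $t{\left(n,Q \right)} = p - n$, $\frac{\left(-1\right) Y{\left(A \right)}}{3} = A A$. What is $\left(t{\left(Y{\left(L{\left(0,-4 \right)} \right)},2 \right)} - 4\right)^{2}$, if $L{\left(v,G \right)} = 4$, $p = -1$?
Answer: $1849$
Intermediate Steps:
$Y{\left(A \right)} = - 3 A^{2}$ ($Y{\left(A \right)} = - 3 A A = - 3 A^{2}$)
$t{\left(n,Q \right)} = -1 - n$
$\left(t{\left(Y{\left(L{\left(0,-4 \right)} \right)},2 \right)} - 4\right)^{2} = \left(\left(-1 - - 3 \cdot 4^{2}\right) - 4\right)^{2} = \left(\left(-1 - \left(-3\right) 16\right) - 4\right)^{2} = \left(\left(-1 - -48\right) - 4\right)^{2} = \left(\left(-1 + 48\right) - 4\right)^{2} = \left(47 - 4\right)^{2} = 43^{2} = 1849$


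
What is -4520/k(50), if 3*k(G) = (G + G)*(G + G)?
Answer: -339/250 ≈ -1.3560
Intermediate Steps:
k(G) = 4*G²/3 (k(G) = ((G + G)*(G + G))/3 = ((2*G)*(2*G))/3 = (4*G²)/3 = 4*G²/3)
-4520/k(50) = -4520/((4/3)*50²) = -4520/((4/3)*2500) = -4520/10000/3 = -4520*3/10000 = -339/250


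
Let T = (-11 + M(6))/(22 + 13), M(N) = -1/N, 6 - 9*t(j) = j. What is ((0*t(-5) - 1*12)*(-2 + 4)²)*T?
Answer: 536/35 ≈ 15.314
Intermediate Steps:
t(j) = ⅔ - j/9
T = -67/210 (T = (-11 - 1/6)/(22 + 13) = (-11 - 1*⅙)/35 = (-11 - ⅙)*(1/35) = -67/6*1/35 = -67/210 ≈ -0.31905)
((0*t(-5) - 1*12)*(-2 + 4)²)*T = ((0*(⅔ - ⅑*(-5)) - 1*12)*(-2 + 4)²)*(-67/210) = ((0*(⅔ + 5/9) - 12)*2²)*(-67/210) = ((0*(11/9) - 12)*4)*(-67/210) = ((0 - 12)*4)*(-67/210) = -12*4*(-67/210) = -48*(-67/210) = 536/35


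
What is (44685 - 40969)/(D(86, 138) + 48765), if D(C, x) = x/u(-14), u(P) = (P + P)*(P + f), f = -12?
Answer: 1352624/17750529 ≈ 0.076202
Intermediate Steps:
u(P) = 2*P*(-12 + P) (u(P) = (P + P)*(P - 12) = (2*P)*(-12 + P) = 2*P*(-12 + P))
D(C, x) = x/728 (D(C, x) = x/((2*(-14)*(-12 - 14))) = x/((2*(-14)*(-26))) = x/728)
(44685 - 40969)/(D(86, 138) + 48765) = (44685 - 40969)/((1/728)*138 + 48765) = 3716/(69/364 + 48765) = 3716/(17750529/364) = 3716*(364/17750529) = 1352624/17750529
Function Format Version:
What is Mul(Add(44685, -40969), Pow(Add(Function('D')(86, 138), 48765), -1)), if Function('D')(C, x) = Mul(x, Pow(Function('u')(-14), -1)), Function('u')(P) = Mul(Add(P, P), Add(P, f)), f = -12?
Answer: Rational(1352624, 17750529) ≈ 0.076202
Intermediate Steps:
Function('u')(P) = Mul(2, P, Add(-12, P)) (Function('u')(P) = Mul(Add(P, P), Add(P, -12)) = Mul(Mul(2, P), Add(-12, P)) = Mul(2, P, Add(-12, P)))
Function('D')(C, x) = Mul(Rational(1, 728), x) (Function('D')(C, x) = Mul(x, Pow(Mul(2, -14, Add(-12, -14)), -1)) = Mul(x, Pow(Mul(2, -14, -26), -1)) = Mul(x, Pow(728, -1)) = Mul(x, Rational(1, 728)) = Mul(Rational(1, 728), x))
Mul(Add(44685, -40969), Pow(Add(Function('D')(86, 138), 48765), -1)) = Mul(Add(44685, -40969), Pow(Add(Mul(Rational(1, 728), 138), 48765), -1)) = Mul(3716, Pow(Add(Rational(69, 364), 48765), -1)) = Mul(3716, Pow(Rational(17750529, 364), -1)) = Mul(3716, Rational(364, 17750529)) = Rational(1352624, 17750529)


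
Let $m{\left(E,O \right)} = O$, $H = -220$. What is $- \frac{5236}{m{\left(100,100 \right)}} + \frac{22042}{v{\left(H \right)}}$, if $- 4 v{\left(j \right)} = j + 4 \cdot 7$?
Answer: $\frac{244109}{600} \approx 406.85$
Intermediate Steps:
$v{\left(j \right)} = -7 - \frac{j}{4}$ ($v{\left(j \right)} = - \frac{j + 4 \cdot 7}{4} = - \frac{j + 28}{4} = - \frac{28 + j}{4} = -7 - \frac{j}{4}$)
$- \frac{5236}{m{\left(100,100 \right)}} + \frac{22042}{v{\left(H \right)}} = - \frac{5236}{100} + \frac{22042}{-7 - -55} = \left(-5236\right) \frac{1}{100} + \frac{22042}{-7 + 55} = - \frac{1309}{25} + \frac{22042}{48} = - \frac{1309}{25} + 22042 \cdot \frac{1}{48} = - \frac{1309}{25} + \frac{11021}{24} = \frac{244109}{600}$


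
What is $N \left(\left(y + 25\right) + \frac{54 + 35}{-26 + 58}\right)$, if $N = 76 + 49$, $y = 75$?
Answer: $\frac{411125}{32} \approx 12848.0$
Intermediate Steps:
$N = 125$
$N \left(\left(y + 25\right) + \frac{54 + 35}{-26 + 58}\right) = 125 \left(\left(75 + 25\right) + \frac{54 + 35}{-26 + 58}\right) = 125 \left(100 + \frac{89}{32}\right) = 125 \cdot \frac{3289}{32} = \frac{411125}{32}$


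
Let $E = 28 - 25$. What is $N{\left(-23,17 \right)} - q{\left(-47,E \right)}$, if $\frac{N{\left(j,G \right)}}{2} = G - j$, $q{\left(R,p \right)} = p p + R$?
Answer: $118$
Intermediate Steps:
$E = 3$
$q{\left(R,p \right)} = R + p^{2}$ ($q{\left(R,p \right)} = p^{2} + R = R + p^{2}$)
$N{\left(j,G \right)} = - 2 j + 2 G$ ($N{\left(j,G \right)} = 2 \left(G - j\right) = - 2 j + 2 G$)
$N{\left(-23,17 \right)} - q{\left(-47,E \right)} = \left(\left(-2\right) \left(-23\right) + 2 \cdot 17\right) - \left(-47 + 3^{2}\right) = \left(46 + 34\right) - \left(-47 + 9\right) = 80 - -38 = 80 + 38 = 118$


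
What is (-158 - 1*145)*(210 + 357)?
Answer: -171801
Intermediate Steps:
(-158 - 1*145)*(210 + 357) = (-158 - 145)*567 = -303*567 = -171801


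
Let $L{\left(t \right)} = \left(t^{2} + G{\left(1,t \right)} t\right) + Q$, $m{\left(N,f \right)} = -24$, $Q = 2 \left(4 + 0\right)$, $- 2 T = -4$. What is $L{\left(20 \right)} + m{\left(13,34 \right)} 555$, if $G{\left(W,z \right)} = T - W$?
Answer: $-12892$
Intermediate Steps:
$T = 2$ ($T = \left(- \frac{1}{2}\right) \left(-4\right) = 2$)
$Q = 8$ ($Q = 2 \cdot 4 = 8$)
$G{\left(W,z \right)} = 2 - W$
$L{\left(t \right)} = 8 + t + t^{2}$ ($L{\left(t \right)} = \left(t^{2} + \left(2 - 1\right) t\right) + 8 = \left(t^{2} + 1 t\right) + 8 = \left(t^{2} + t\right) + 8 = \left(t + t^{2}\right) + 8 = 8 + t + t^{2}$)
$L{\left(20 \right)} + m{\left(13,34 \right)} 555 = \left(8 + 20 + 20^{2}\right) - 13320 = \left(8 + 20 + 400\right) - 13320 = 428 - 13320 = -12892$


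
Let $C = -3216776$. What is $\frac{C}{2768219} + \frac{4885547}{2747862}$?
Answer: $\frac{4685007497881}{7606683797778} \approx 0.61591$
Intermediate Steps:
$\frac{C}{2768219} + \frac{4885547}{2747862} = - \frac{3216776}{2768219} + \frac{4885547}{2747862} = \frac{4685007497881}{7606683797778}$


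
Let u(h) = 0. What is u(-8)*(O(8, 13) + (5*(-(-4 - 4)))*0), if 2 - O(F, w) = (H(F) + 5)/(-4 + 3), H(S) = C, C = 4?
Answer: 0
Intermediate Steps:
H(S) = 4
O(F, w) = 11 (O(F, w) = 2 - (4 + 5)/(-4 + 3) = 2 - 9/(-1) = 2 - 9*(-1) = 2 - 1*(-9) = 2 + 9 = 11)
u(-8)*(O(8, 13) + (5*(-(-4 - 4)))*0) = 0*(11 + (5*(-(-4 - 4)))*0) = 0*(11 + (5*(-1*(-8)))*0) = 0*(11 + (5*8)*0) = 0*(11 + 40*0) = 0*(11 + 0) = 0*11 = 0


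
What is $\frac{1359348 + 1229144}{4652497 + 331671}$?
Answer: $\frac{647123}{1246042} \approx 0.51934$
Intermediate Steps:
$\frac{1359348 + 1229144}{4652497 + 331671} = \frac{2588492}{4984168} = 2588492 \cdot \frac{1}{4984168} = \frac{647123}{1246042}$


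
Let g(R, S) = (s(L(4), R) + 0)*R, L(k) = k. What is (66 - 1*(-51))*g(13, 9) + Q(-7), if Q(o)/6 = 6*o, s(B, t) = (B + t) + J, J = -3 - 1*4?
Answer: 14958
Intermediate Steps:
J = -7 (J = -3 - 4 = -7)
s(B, t) = -7 + B + t (s(B, t) = (B + t) - 7 = -7 + B + t)
g(R, S) = R*(-3 + R) (g(R, S) = ((-7 + 4 + R) + 0)*R = ((-3 + R) + 0)*R = (-3 + R)*R = R*(-3 + R))
Q(o) = 36*o (Q(o) = 6*(6*o) = 36*o)
(66 - 1*(-51))*g(13, 9) + Q(-7) = (66 - 1*(-51))*(13*(-3 + 13)) + 36*(-7) = (66 + 51)*(13*10) - 252 = 117*130 - 252 = 15210 - 252 = 14958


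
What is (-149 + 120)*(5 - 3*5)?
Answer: 290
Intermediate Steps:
(-149 + 120)*(5 - 3*5) = -29*(5 - 15) = -29*(-10) = 290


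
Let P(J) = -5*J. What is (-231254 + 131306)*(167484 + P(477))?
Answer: -16501314852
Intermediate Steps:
(-231254 + 131306)*(167484 + P(477)) = (-231254 + 131306)*(167484 - 5*477) = -99948*(167484 - 2385) = -99948*165099 = -16501314852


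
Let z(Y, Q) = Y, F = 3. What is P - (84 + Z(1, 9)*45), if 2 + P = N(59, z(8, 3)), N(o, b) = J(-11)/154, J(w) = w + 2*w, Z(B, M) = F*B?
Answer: -3097/14 ≈ -221.21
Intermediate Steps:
Z(B, M) = 3*B
J(w) = 3*w
N(o, b) = -3/14 (N(o, b) = (3*(-11))/154 = -33*1/154 = -3/14)
P = -31/14 (P = -2 - 3/14 = -31/14 ≈ -2.2143)
P - (84 + Z(1, 9)*45) = -31/14 - (84 + (3*1)*45) = -31/14 - (84 + 3*45) = -31/14 - (84 + 135) = -31/14 - 1*219 = -31/14 - 219 = -3097/14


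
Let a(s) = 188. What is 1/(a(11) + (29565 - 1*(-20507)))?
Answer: 1/50260 ≈ 1.9897e-5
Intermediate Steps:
1/(a(11) + (29565 - 1*(-20507))) = 1/(188 + (29565 - 1*(-20507))) = 1/(188 + (29565 + 20507)) = 1/(188 + 50072) = 1/50260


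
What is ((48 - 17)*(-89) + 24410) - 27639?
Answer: -5988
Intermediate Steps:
((48 - 17)*(-89) + 24410) - 27639 = (31*(-89) + 24410) - 27639 = (-2759 + 24410) - 27639 = 21651 - 27639 = -5988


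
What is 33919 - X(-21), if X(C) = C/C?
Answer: 33918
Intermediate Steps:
X(C) = 1
33919 - X(-21) = 33919 - 1*1 = 33919 - 1 = 33918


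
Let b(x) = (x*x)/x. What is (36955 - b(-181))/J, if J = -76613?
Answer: -37136/76613 ≈ -0.48472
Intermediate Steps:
b(x) = x (b(x) = x²/x = x)
(36955 - b(-181))/J = (36955 - 1*(-181))/(-76613) = (36955 + 181)*(-1/76613) = 37136*(-1/76613) = -37136/76613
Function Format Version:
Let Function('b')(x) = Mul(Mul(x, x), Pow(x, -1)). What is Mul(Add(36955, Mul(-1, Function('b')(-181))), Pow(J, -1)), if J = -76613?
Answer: Rational(-37136, 76613) ≈ -0.48472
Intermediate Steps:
Function('b')(x) = x (Function('b')(x) = Mul(Pow(x, 2), Pow(x, -1)) = x)
Mul(Add(36955, Mul(-1, Function('b')(-181))), Pow(J, -1)) = Mul(Add(36955, Mul(-1, -181)), Pow(-76613, -1)) = Mul(Add(36955, 181), Rational(-1, 76613)) = Mul(37136, Rational(-1, 76613)) = Rational(-37136, 76613)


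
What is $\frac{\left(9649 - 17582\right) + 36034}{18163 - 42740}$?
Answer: $- \frac{28101}{24577} \approx -1.1434$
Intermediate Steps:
$\frac{\left(9649 - 17582\right) + 36034}{18163 - 42740} = \frac{-7933 + 36034}{-24577} = 28101 \left(- \frac{1}{24577}\right) = - \frac{28101}{24577}$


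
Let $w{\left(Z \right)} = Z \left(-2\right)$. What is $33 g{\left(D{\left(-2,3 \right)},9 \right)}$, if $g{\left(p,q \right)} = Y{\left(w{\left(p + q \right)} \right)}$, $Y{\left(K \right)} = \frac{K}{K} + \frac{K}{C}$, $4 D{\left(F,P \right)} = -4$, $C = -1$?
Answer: $561$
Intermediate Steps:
$w{\left(Z \right)} = - 2 Z$
$D{\left(F,P \right)} = -1$ ($D{\left(F,P \right)} = \frac{1}{4} \left(-4\right) = -1$)
$Y{\left(K \right)} = 1 - K$ ($Y{\left(K \right)} = \frac{K}{K} + \frac{K}{-1} = 1 + K \left(-1\right) = 1 - K$)
$g{\left(p,q \right)} = 1 + 2 p + 2 q$ ($g{\left(p,q \right)} = 1 - - 2 \left(p + q\right) = 1 - \left(- 2 p - 2 q\right) = 1 + \left(2 p + 2 q\right) = 1 + 2 p + 2 q$)
$33 g{\left(D{\left(-2,3 \right)},9 \right)} = 33 \left(1 + 2 \left(-1\right) + 2 \cdot 9\right) = 33 \left(1 - 2 + 18\right) = 33 \cdot 17 = 561$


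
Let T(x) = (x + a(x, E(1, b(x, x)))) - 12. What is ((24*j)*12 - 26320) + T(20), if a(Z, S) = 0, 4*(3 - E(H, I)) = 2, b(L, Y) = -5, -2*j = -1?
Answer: -26168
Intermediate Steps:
j = 1/2 (j = -1/2*(-1) = 1/2 ≈ 0.50000)
E(H, I) = 5/2 (E(H, I) = 3 - 1/4*2 = 3 - 1/2 = 5/2)
T(x) = -12 + x (T(x) = (x + 0) - 12 = x - 12 = -12 + x)
((24*j)*12 - 26320) + T(20) = ((24*(1/2))*12 - 26320) + (-12 + 20) = (12*12 - 26320) + 8 = (144 - 26320) + 8 = -26176 + 8 = -26168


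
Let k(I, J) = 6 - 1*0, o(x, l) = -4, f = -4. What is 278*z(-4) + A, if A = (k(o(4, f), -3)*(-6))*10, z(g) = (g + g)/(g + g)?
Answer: -82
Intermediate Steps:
k(I, J) = 6 (k(I, J) = 6 + 0 = 6)
z(g) = 1 (z(g) = (2*g)/((2*g)) = (2*g)*(1/(2*g)) = 1)
A = -360 (A = (6*(-6))*10 = -36*10 = -360)
278*z(-4) + A = 278*1 - 360 = 278 - 360 = -82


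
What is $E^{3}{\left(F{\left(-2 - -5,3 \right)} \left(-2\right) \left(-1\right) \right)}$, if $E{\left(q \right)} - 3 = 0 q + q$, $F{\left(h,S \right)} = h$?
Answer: $729$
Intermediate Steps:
$E{\left(q \right)} = 3 + q$ ($E{\left(q \right)} = 3 + \left(0 q + q\right) = 3 + \left(0 + q\right) = 3 + q$)
$E^{3}{\left(F{\left(-2 - -5,3 \right)} \left(-2\right) \left(-1\right) \right)} = \left(3 + \left(-2 - -5\right) \left(-2\right) \left(-1\right)\right)^{3} = \left(3 + \left(-2 + 5\right) \left(-2\right) \left(-1\right)\right)^{3} = \left(3 + 3 \left(-2\right) \left(-1\right)\right)^{3} = \left(3 - -6\right)^{3} = \left(3 + 6\right)^{3} = 9^{3} = 729$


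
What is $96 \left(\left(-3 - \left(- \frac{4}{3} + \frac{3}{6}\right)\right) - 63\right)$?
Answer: $-6256$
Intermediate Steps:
$96 \left(\left(-3 - \left(- \frac{4}{3} + \frac{3}{6}\right)\right) - 63\right) = 96 \left(\left(-3 - \left(\left(-4\right) \frac{1}{3} + 3 \cdot \frac{1}{6}\right)\right) - 63\right) = 96 \left(\left(-3 - \left(- \frac{4}{3} + \frac{1}{2}\right)\right) - 63\right) = 96 \left(\left(-3 - - \frac{5}{6}\right) - 63\right) = 96 \left(\left(-3 + \frac{5}{6}\right) - 63\right) = 96 \left(- \frac{13}{6} - 63\right) = 96 \left(- \frac{391}{6}\right) = -6256$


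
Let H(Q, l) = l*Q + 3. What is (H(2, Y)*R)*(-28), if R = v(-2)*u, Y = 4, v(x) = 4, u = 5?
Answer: -6160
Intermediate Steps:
R = 20 (R = 4*5 = 20)
H(Q, l) = 3 + Q*l (H(Q, l) = Q*l + 3 = 3 + Q*l)
(H(2, Y)*R)*(-28) = ((3 + 2*4)*20)*(-28) = ((3 + 8)*20)*(-28) = (11*20)*(-28) = 220*(-28) = -6160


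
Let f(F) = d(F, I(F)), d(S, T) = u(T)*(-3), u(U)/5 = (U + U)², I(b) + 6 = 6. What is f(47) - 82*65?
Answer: -5330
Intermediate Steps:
I(b) = 0 (I(b) = -6 + 6 = 0)
u(U) = 20*U² (u(U) = 5*(U + U)² = 5*(2*U)² = 5*(4*U²) = 20*U²)
d(S, T) = -60*T² (d(S, T) = (20*T²)*(-3) = -60*T²)
f(F) = 0 (f(F) = -60*0² = -60*0 = 0)
f(47) - 82*65 = 0 - 82*65 = 0 - 1*5330 = 0 - 5330 = -5330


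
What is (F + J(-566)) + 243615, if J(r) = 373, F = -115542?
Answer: 128446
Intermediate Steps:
(F + J(-566)) + 243615 = (-115542 + 373) + 243615 = -115169 + 243615 = 128446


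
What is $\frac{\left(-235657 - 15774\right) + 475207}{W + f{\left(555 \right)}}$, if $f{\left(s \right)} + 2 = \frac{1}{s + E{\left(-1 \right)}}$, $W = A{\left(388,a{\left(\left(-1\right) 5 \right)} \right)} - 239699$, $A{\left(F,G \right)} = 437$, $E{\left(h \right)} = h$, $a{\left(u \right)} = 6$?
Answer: $- \frac{41323968}{44184085} \approx -0.93527$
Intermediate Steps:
$W = -239262$ ($W = 437 - 239699 = -239262$)
$f{\left(s \right)} = -2 + \frac{1}{-1 + s}$ ($f{\left(s \right)} = -2 + \frac{1}{s - 1} = -2 + \frac{1}{-1 + s}$)
$\frac{\left(-235657 - 15774\right) + 475207}{W + f{\left(555 \right)}} = \frac{\left(-235657 - 15774\right) + 475207}{-239262 + \frac{3 - 1110}{-1 + 555}} = \frac{-251431 + 475207}{-239262 + \frac{3 - 1110}{554}} = \frac{223776}{-239262 + \frac{1}{554} \left(-1107\right)} = \frac{223776}{-239262 - \frac{1107}{554}} = \frac{223776}{- \frac{132552255}{554}} = 223776 \left(- \frac{554}{132552255}\right) = - \frac{41323968}{44184085}$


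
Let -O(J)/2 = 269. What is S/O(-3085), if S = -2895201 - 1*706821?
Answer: 1801011/269 ≈ 6695.2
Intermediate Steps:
O(J) = -538 (O(J) = -2*269 = -538)
S = -3602022 (S = -2895201 - 706821 = -3602022)
S/O(-3085) = -3602022/(-538) = -3602022*(-1/538) = 1801011/269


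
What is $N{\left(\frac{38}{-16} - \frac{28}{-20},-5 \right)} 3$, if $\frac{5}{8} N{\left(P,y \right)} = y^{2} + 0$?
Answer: $120$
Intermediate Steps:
$N{\left(P,y \right)} = \frac{8 y^{2}}{5}$ ($N{\left(P,y \right)} = \frac{8 \left(y^{2} + 0\right)}{5} = \frac{8 y^{2}}{5}$)
$N{\left(\frac{38}{-16} - \frac{28}{-20},-5 \right)} 3 = \frac{8 \left(-5\right)^{2}}{5} \cdot 3 = \frac{8}{5} \cdot 25 \cdot 3 = 40 \cdot 3 = 120$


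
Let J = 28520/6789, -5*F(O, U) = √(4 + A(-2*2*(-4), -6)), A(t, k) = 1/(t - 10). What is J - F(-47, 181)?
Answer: 920/219 + √6/6 ≈ 4.6092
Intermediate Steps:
A(t, k) = 1/(-10 + t)
F(O, U) = -√6/6 (F(O, U) = -√(4 + 1/(-10 - 2*2*(-4)))/5 = -√(4 + 1/(-10 - 4*(-4)))/5 = -√(4 + 1/(-10 + 16))/5 = -√(4 + 1/6)/5 = -√(4 + ⅙)/5 = -√6/6)
J = 920/219 (J = 28520*(1/6789) = 920/219 ≈ 4.2009)
J - F(-47, 181) = 920/219 - (-1)*√6/6 = 920/219 + √6/6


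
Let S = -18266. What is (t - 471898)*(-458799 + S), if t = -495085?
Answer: 461313744895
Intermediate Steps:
(t - 471898)*(-458799 + S) = (-495085 - 471898)*(-458799 - 18266) = -966983*(-477065) = 461313744895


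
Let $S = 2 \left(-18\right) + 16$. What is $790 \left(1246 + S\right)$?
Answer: $968540$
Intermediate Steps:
$S = -20$ ($S = -36 + 16 = -20$)
$790 \left(1246 + S\right) = 790 \left(1246 - 20\right) = 790 \cdot 1226 = 968540$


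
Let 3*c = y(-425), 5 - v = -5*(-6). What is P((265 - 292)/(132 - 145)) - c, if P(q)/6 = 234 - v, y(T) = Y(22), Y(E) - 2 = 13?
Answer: 1549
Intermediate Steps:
Y(E) = 15 (Y(E) = 2 + 13 = 15)
y(T) = 15
v = -25 (v = 5 - (-5)*(-6) = 5 - 1*30 = 5 - 30 = -25)
c = 5 (c = (⅓)*15 = 5)
P(q) = 1554 (P(q) = 6*(234 - 1*(-25)) = 6*(234 + 25) = 6*259 = 1554)
P((265 - 292)/(132 - 145)) - c = 1554 - 1*5 = 1554 - 5 = 1549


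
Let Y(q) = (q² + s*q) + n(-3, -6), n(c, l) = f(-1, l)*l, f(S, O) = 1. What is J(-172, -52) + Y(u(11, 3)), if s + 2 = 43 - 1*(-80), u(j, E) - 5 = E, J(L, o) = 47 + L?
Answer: 901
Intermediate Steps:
u(j, E) = 5 + E
n(c, l) = l (n(c, l) = 1*l = l)
s = 121 (s = -2 + (43 - 1*(-80)) = -2 + (43 + 80) = -2 + 123 = 121)
Y(q) = -6 + q² + 121*q (Y(q) = (q² + 121*q) - 6 = -6 + q² + 121*q)
J(-172, -52) + Y(u(11, 3)) = (47 - 172) + (-6 + (5 + 3)² + 121*(5 + 3)) = -125 + (-6 + 8² + 121*8) = -125 + (-6 + 64 + 968) = -125 + 1026 = 901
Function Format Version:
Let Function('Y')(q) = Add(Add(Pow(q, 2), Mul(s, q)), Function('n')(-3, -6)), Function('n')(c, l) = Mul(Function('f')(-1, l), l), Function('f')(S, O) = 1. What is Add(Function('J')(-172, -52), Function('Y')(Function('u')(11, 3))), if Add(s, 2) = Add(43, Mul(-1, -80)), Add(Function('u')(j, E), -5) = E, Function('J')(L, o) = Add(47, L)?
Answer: 901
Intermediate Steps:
Function('u')(j, E) = Add(5, E)
Function('n')(c, l) = l (Function('n')(c, l) = Mul(1, l) = l)
s = 121 (s = Add(-2, Add(43, Mul(-1, -80))) = Add(-2, Add(43, 80)) = Add(-2, 123) = 121)
Function('Y')(q) = Add(-6, Pow(q, 2), Mul(121, q)) (Function('Y')(q) = Add(Add(Pow(q, 2), Mul(121, q)), -6) = Add(-6, Pow(q, 2), Mul(121, q)))
Add(Function('J')(-172, -52), Function('Y')(Function('u')(11, 3))) = Add(Add(47, -172), Add(-6, Pow(Add(5, 3), 2), Mul(121, Add(5, 3)))) = Add(-125, Add(-6, Pow(8, 2), Mul(121, 8))) = Add(-125, Add(-6, 64, 968)) = Add(-125, 1026) = 901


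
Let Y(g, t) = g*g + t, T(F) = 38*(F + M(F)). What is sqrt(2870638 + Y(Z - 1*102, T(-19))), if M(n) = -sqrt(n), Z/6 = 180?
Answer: sqrt(3826400 - 38*I*sqrt(19)) ≈ 1956.1 - 0.042*I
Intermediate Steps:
Z = 1080 (Z = 6*180 = 1080)
T(F) = -38*sqrt(F) + 38*F (T(F) = 38*(F - sqrt(F)) = -38*sqrt(F) + 38*F)
Y(g, t) = t + g**2 (Y(g, t) = g**2 + t = t + g**2)
sqrt(2870638 + Y(Z - 1*102, T(-19))) = sqrt(2870638 + ((-38*I*sqrt(19) + 38*(-19)) + (1080 - 1*102)**2)) = sqrt(2870638 + ((-38*I*sqrt(19) - 722) + (1080 - 102)**2)) = sqrt(2870638 + ((-38*I*sqrt(19) - 722) + 978**2)) = sqrt(2870638 + ((-722 - 38*I*sqrt(19)) + 956484)) = sqrt(2870638 + (955762 - 38*I*sqrt(19))) = sqrt(3826400 - 38*I*sqrt(19))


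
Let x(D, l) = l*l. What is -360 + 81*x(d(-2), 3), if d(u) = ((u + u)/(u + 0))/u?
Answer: 369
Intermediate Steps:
d(u) = 2/u (d(u) = ((2*u)/u)/u = 2/u)
x(D, l) = l**2
-360 + 81*x(d(-2), 3) = -360 + 81*3**2 = -360 + 81*9 = -360 + 729 = 369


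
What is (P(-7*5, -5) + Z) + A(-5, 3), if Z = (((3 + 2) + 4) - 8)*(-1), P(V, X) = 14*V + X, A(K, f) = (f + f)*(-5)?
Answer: -526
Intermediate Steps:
A(K, f) = -10*f (A(K, f) = (2*f)*(-5) = -10*f)
P(V, X) = X + 14*V
Z = -1 (Z = ((5 + 4) - 8)*(-1) = (9 - 8)*(-1) = 1*(-1) = -1)
(P(-7*5, -5) + Z) + A(-5, 3) = ((-5 + 14*(-7*5)) - 1) - 10*3 = ((-5 + 14*(-35)) - 1) - 30 = ((-5 - 490) - 1) - 30 = (-495 - 1) - 30 = -496 - 30 = -526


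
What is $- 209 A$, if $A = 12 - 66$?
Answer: $11286$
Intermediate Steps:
$A = -54$ ($A = 12 - 66 = -54$)
$- 209 A = \left(-209\right) \left(-54\right) = 11286$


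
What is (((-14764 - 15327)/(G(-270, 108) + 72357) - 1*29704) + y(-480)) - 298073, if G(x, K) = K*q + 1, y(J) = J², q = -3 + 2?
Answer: -7035518341/72250 ≈ -97377.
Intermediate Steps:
q = -1
G(x, K) = 1 - K (G(x, K) = K*(-1) + 1 = -K + 1 = 1 - K)
(((-14764 - 15327)/(G(-270, 108) + 72357) - 1*29704) + y(-480)) - 298073 = (((-14764 - 15327)/((1 - 1*108) + 72357) - 1*29704) + (-480)²) - 298073 = ((-30091/((1 - 108) + 72357) - 29704) + 230400) - 298073 = ((-30091/(-107 + 72357) - 29704) + 230400) - 298073 = ((-30091/72250 - 29704) + 230400) - 298073 = (-2146144091/72250 + 230400) - 298073 = 14500255909/72250 - 298073 = -7035518341/72250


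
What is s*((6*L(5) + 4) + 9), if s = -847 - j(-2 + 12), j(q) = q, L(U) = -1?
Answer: -5999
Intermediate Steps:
s = -857 (s = -847 - (-2 + 12) = -847 - 1*10 = -847 - 10 = -857)
s*((6*L(5) + 4) + 9) = -857*((6*(-1) + 4) + 9) = -857*((-6 + 4) + 9) = -857*(-2 + 9) = -857*7 = -5999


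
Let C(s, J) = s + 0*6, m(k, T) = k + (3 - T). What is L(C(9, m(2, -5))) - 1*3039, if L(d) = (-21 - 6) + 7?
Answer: -3059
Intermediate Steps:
m(k, T) = 3 + k - T
C(s, J) = s (C(s, J) = s + 0 = s)
L(d) = -20 (L(d) = -27 + 7 = -20)
L(C(9, m(2, -5))) - 1*3039 = -20 - 1*3039 = -20 - 3039 = -3059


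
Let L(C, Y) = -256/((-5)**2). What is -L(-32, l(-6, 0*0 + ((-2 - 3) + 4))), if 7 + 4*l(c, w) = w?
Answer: 256/25 ≈ 10.240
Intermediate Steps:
l(c, w) = -7/4 + w/4
L(C, Y) = -256/25
-L(-32, l(-6, 0*0 + ((-2 - 3) + 4))) = -1*(-256/25) = 256/25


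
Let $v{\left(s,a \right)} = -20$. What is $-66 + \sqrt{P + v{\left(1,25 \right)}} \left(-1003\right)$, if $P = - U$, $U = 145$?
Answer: $-66 - 1003 i \sqrt{165} \approx -66.0 - 12884.0 i$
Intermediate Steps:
$P = -145$ ($P = \left(-1\right) 145 = -145$)
$-66 + \sqrt{P + v{\left(1,25 \right)}} \left(-1003\right) = -66 + \sqrt{-145 - 20} \left(-1003\right) = -66 + \sqrt{-165} \left(-1003\right) = -66 + i \sqrt{165} \left(-1003\right) = -66 - 1003 i \sqrt{165}$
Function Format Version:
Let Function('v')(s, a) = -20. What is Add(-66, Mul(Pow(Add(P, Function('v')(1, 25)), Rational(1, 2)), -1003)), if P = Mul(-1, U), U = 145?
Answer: Add(-66, Mul(-1003, I, Pow(165, Rational(1, 2)))) ≈ Add(-66.000, Mul(-12884., I))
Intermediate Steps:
P = -145 (P = Mul(-1, 145) = -145)
Add(-66, Mul(Pow(Add(P, Function('v')(1, 25)), Rational(1, 2)), -1003)) = Add(-66, Mul(Pow(Add(-145, -20), Rational(1, 2)), -1003)) = Add(-66, Mul(Pow(-165, Rational(1, 2)), -1003)) = Add(-66, Mul(Mul(I, Pow(165, Rational(1, 2))), -1003)) = Add(-66, Mul(-1003, I, Pow(165, Rational(1, 2))))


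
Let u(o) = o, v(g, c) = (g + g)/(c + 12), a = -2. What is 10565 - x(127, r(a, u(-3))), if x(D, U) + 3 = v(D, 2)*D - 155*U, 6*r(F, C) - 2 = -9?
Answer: 339487/42 ≈ 8083.0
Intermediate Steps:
v(g, c) = 2*g/(12 + c) (v(g, c) = (2*g)/(12 + c) = 2*g/(12 + c))
r(F, C) = -7/6 (r(F, C) = ⅓ + (⅙)*(-9) = ⅓ - 3/2 = -7/6)
x(D, U) = -3 - 155*U + D²/7 (x(D, U) = -3 + ((2*D/(12 + 2))*D - 155*U) = -3 + ((2*D/14)*D - 155*U) = -3 + ((2*D*(1/14))*D - 155*U) = -3 + ((D/7)*D - 155*U) = -3 + (D²/7 - 155*U) = -3 + (-155*U + D²/7) = -3 - 155*U + D²/7)
10565 - x(127, r(a, u(-3))) = 10565 - (-3 - 155*(-7/6) + (⅐)*127²) = 10565 - (-3 + 1085/6 + (⅐)*16129) = 10565 - (-3 + 1085/6 + 16129/7) = 10565 - 1*104243/42 = 10565 - 104243/42 = 339487/42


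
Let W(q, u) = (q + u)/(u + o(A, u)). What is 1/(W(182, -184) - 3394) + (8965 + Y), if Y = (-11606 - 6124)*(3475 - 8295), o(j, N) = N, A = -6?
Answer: 53374067004491/624495 ≈ 8.5468e+7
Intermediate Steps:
Y = 85458600 (Y = -17730*(-4820) = 85458600)
W(q, u) = (q + u)/(2*u) (W(q, u) = (q + u)/(u + u) = (q + u)/((2*u)) = (q + u)*(1/(2*u)) = (q + u)/(2*u))
1/(W(182, -184) - 3394) + (8965 + Y) = 1/((1/2)*(182 - 184)/(-184) - 3394) + (8965 + 85458600) = 1/((1/2)*(-1/184)*(-2) - 3394) + 85467565 = 1/(1/184 - 3394) + 85467565 = 1/(-624495/184) + 85467565 = -184/624495 + 85467565 = 53374067004491/624495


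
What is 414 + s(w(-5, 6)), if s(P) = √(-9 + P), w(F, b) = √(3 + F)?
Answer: 414 + √(-9 + I*√2) ≈ 414.23 + 3.0092*I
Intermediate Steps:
414 + s(w(-5, 6)) = 414 + √(-9 + √(3 - 5)) = 414 + √(-9 + √(-2)) = 414 + √(-9 + I*√2)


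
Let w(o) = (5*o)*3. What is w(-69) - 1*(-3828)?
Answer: 2793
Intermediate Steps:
w(o) = 15*o
w(-69) - 1*(-3828) = 15*(-69) - 1*(-3828) = -1035 + 3828 = 2793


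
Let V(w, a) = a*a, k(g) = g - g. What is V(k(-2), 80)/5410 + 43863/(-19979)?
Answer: -10943323/10808639 ≈ -1.0125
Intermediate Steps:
k(g) = 0
V(w, a) = a²
V(k(-2), 80)/5410 + 43863/(-19979) = 80²/5410 + 43863/(-19979) = 6400*(1/5410) + 43863*(-1/19979) = 640/541 - 43863/19979 = -10943323/10808639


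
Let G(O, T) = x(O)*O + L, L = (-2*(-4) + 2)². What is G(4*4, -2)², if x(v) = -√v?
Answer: 1296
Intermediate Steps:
L = 100 (L = (8 + 2)² = 10² = 100)
G(O, T) = 100 - O^(3/2) (G(O, T) = (-√O)*O + 100 = -O^(3/2) + 100 = 100 - O^(3/2))
G(4*4, -2)² = (100 - (4*4)^(3/2))² = (100 - 16^(3/2))² = (100 - 1*64)² = (100 - 64)² = 36² = 1296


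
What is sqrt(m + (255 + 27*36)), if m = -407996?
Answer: I*sqrt(406769) ≈ 637.78*I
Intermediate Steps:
sqrt(m + (255 + 27*36)) = sqrt(-407996 + (255 + 27*36)) = sqrt(-407996 + (255 + 972)) = sqrt(-407996 + 1227) = sqrt(-406769) = I*sqrt(406769)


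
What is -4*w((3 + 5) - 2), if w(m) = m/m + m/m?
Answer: -8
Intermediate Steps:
w(m) = 2 (w(m) = 1 + 1 = 2)
-4*w((3 + 5) - 2) = -4*2 = -8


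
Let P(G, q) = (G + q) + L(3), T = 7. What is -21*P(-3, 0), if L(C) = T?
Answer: -84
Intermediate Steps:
L(C) = 7
P(G, q) = 7 + G + q (P(G, q) = (G + q) + 7 = 7 + G + q)
-21*P(-3, 0) = -21*(7 - 3 + 0) = -21*4 = -84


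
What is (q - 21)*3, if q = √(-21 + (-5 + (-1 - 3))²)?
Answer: -63 + 6*√15 ≈ -39.762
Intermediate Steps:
q = 2*√15 (q = √(-21 + (-5 - 4)²) = √(-21 + (-9)²) = √(-21 + 81) = √60 = 2*√15 ≈ 7.7460)
(q - 21)*3 = (2*√15 - 21)*3 = (-21 + 2*√15)*3 = -63 + 6*√15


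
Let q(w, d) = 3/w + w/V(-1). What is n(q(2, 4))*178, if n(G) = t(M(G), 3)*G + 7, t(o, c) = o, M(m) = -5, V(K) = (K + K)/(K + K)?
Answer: -1869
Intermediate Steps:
V(K) = 1 (V(K) = (2*K)/((2*K)) = (2*K)*(1/(2*K)) = 1)
q(w, d) = w + 3/w (q(w, d) = 3/w + w/1 = 3/w + w*1 = 3/w + w = w + 3/w)
n(G) = 7 - 5*G (n(G) = -5*G + 7 = 7 - 5*G)
n(q(2, 4))*178 = (7 - 5*(2 + 3/2))*178 = (7 - 5*7/2)*178 = (7 - 35/2)*178 = -21/2*178 = -1869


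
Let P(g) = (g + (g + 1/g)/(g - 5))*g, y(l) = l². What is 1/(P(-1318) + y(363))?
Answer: 1323/2470808314 ≈ 5.3545e-7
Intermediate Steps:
P(g) = g*(g + (g + 1/g)/(-5 + g)) (P(g) = (g + (g + 1/g)/(-5 + g))*g = g*(g + (g + 1/g)/(-5 + g)))
1/(P(-1318) + y(363)) = 1/((1 + (-1318)³ - 4*(-1318)²)/(-5 - 1318) + 363²) = 1/((1 - 2289529432 - 4*1737124)/(-1323) + 131769) = 1/(-(1 - 2289529432 - 6948496)/1323 + 131769) = 1/(-1/1323*(-2296477927) + 131769) = 1/(2296477927/1323 + 131769) = 1/(2470808314/1323) = 1323/2470808314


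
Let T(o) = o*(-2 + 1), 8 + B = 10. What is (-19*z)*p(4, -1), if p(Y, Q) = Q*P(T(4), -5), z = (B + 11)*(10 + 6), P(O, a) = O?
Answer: -15808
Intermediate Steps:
B = 2 (B = -8 + 10 = 2)
T(o) = -o (T(o) = o*(-1) = -o)
z = 208 (z = (2 + 11)*(10 + 6) = 13*16 = 208)
p(Y, Q) = -4*Q (p(Y, Q) = Q*(-1*4) = Q*(-4) = -4*Q)
(-19*z)*p(4, -1) = (-19*208)*(-4*(-1)) = -3952*4 = -15808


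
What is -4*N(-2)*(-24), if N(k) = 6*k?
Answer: -1152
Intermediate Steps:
-4*N(-2)*(-24) = -24*(-2)*(-24) = -4*(-12)*(-24) = 48*(-24) = -1152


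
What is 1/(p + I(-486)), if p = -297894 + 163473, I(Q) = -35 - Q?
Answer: -1/133970 ≈ -7.4644e-6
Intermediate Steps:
p = -134421
1/(p + I(-486)) = 1/(-134421 + (-35 - 1*(-486))) = 1/(-134421 + (-35 + 486)) = 1/(-134421 + 451) = 1/(-133970) = -1/133970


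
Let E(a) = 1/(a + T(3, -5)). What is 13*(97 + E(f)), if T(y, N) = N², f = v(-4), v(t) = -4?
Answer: 26494/21 ≈ 1261.6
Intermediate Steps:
f = -4
E(a) = 1/(25 + a) (E(a) = 1/(a + (-5)²) = 1/(a + 25) = 1/(25 + a))
13*(97 + E(f)) = 13*(97 + 1/(25 - 4)) = 13*(97 + 1/21) = 13*(2038/21) = 26494/21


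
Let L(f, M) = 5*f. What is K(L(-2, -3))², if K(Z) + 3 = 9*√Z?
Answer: -801 - 54*I*√10 ≈ -801.0 - 170.76*I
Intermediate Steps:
K(Z) = -3 + 9*√Z
K(L(-2, -3))² = (-3 + 9*√(5*(-2)))² = (-3 + 9*√(-10))² = (-3 + 9*(I*√10))² = (-3 + 9*I*√10)²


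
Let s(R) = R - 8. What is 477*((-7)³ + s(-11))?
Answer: -172674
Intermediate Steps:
s(R) = -8 + R
477*((-7)³ + s(-11)) = 477*((-7)³ + (-8 - 11)) = 477*(-343 - 19) = 477*(-362) = -172674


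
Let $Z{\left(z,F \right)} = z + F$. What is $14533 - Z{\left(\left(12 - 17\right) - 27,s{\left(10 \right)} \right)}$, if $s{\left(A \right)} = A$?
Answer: $14555$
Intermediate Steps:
$Z{\left(z,F \right)} = F + z$
$14533 - Z{\left(\left(12 - 17\right) - 27,s{\left(10 \right)} \right)} = 14533 - \left(10 + \left(\left(12 - 17\right) - 27\right)\right) = 14533 - \left(10 - 32\right) = 14533 - -22 = 14533 + 22 = 14555$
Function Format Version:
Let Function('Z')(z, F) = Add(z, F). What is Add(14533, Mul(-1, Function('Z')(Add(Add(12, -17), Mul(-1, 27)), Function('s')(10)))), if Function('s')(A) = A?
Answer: 14555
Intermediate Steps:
Function('Z')(z, F) = Add(F, z)
Add(14533, Mul(-1, Function('Z')(Add(Add(12, -17), Mul(-1, 27)), Function('s')(10)))) = Add(14533, Mul(-1, Add(10, Add(Add(12, -17), Mul(-1, 27))))) = Add(14533, Mul(-1, Add(10, Add(-5, -27)))) = Add(14533, Mul(-1, Add(10, -32))) = Add(14533, Mul(-1, -22)) = Add(14533, 22) = 14555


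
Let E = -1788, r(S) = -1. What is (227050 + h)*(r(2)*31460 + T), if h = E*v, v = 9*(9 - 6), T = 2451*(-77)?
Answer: -39363710738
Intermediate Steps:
T = -188727
v = 27 (v = 9*3 = 27)
h = -48276 (h = -1788*27 = -48276)
(227050 + h)*(r(2)*31460 + T) = (227050 - 48276)*(-1*31460 - 188727) = 178774*(-31460 - 188727) = 178774*(-220187) = -39363710738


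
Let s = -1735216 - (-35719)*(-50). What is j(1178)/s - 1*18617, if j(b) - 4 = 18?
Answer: -2979706702/160053 ≈ -18617.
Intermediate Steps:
j(b) = 22 (j(b) = 4 + 18 = 22)
s = -3521166 (s = -1735216 - 1*1785950 = -1735216 - 1785950 = -3521166)
j(1178)/s - 1*18617 = 22/(-3521166) - 1*18617 = 22*(-1/3521166) - 18617 = -1/160053 - 18617 = -2979706702/160053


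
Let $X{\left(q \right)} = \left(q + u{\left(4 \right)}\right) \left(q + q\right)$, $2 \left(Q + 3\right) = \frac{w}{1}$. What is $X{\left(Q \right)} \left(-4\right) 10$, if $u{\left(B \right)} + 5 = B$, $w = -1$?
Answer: $-1260$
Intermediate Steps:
$u{\left(B \right)} = -5 + B$
$Q = - \frac{7}{2}$ ($Q = -3 + \frac{\left(-1\right) 1^{-1}}{2} = -3 + \frac{\left(-1\right) 1}{2} = -3 + \frac{1}{2} \left(-1\right) = -3 - \frac{1}{2} = - \frac{7}{2} \approx -3.5$)
$X{\left(q \right)} = 2 q \left(-1 + q\right)$ ($X{\left(q \right)} = \left(q + \left(-5 + 4\right)\right) \left(q + q\right) = \left(q - 1\right) 2 q = \left(-1 + q\right) 2 q = 2 q \left(-1 + q\right)$)
$X{\left(Q \right)} \left(-4\right) 10 = 2 \left(- \frac{7}{2}\right) \left(-1 - \frac{7}{2}\right) \left(-4\right) 10 = 2 \left(- \frac{7}{2}\right) \left(- \frac{9}{2}\right) \left(-4\right) 10 = \frac{63}{2} \left(-4\right) 10 = \left(-126\right) 10 = -1260$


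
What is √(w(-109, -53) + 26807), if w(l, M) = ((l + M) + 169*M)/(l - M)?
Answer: √21144354/28 ≈ 164.22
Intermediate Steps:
w(l, M) = (l + 170*M)/(l - M) (w(l, M) = ((M + l) + 169*M)/(l - M) = (l + 170*M)/(l - M))
√(w(-109, -53) + 26807) = √((-109 + 170*(-53))/(-109 - 1*(-53)) + 26807) = √((-109 - 9010)/(-109 + 53) + 26807) = √(-9119/(-56) + 26807) = √(-1/56*(-9119) + 26807) = √(9119/56 + 26807) = √(1510311/56) = √21144354/28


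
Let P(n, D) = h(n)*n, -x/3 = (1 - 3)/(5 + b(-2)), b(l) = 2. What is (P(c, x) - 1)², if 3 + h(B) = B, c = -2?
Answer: 81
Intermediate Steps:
h(B) = -3 + B
x = 6/7 (x = -3*(1 - 3)/(5 + 2) = -(-6)/7 = -3*(-2/7) = 6/7 ≈ 0.85714)
P(n, D) = n*(-3 + n) (P(n, D) = (-3 + n)*n = n*(-3 + n))
(P(c, x) - 1)² = (-2*(-3 - 2) - 1)² = (-2*(-5) - 1)² = (10 - 1)² = 9² = 81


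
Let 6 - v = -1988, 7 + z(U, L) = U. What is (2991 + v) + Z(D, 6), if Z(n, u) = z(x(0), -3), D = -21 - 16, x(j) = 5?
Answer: 4983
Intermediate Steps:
z(U, L) = -7 + U
D = -37
v = 1994 (v = 6 - 1*(-1988) = 6 + 1988 = 1994)
Z(n, u) = -2 (Z(n, u) = -7 + 5 = -2)
(2991 + v) + Z(D, 6) = (2991 + 1994) - 2 = 4985 - 2 = 4983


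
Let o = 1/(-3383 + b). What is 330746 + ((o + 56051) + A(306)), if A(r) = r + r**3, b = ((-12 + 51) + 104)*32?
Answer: 34644384768/1193 ≈ 2.9040e+7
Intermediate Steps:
b = 4576 (b = (39 + 104)*32 = 143*32 = 4576)
o = 1/1193 (o = 1/(-3383 + 4576) = 1/1193 ≈ 0.00083822)
330746 + ((o + 56051) + A(306)) = 330746 + ((1/1193 + 56051) + (306 + 306**3)) = 330746 + (66868844/1193 + (306 + 28652616)) = 330746 + (66868844/1193 + 28652922) = 330746 + 34249804790/1193 = 34644384768/1193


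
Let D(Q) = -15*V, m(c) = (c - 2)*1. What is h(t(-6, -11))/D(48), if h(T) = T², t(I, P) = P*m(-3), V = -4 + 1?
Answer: 605/9 ≈ 67.222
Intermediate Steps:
m(c) = -2 + c (m(c) = (-2 + c)*1 = -2 + c)
V = -3
t(I, P) = -5*P (t(I, P) = P*(-2 - 3) = P*(-5) = -5*P)
D(Q) = 45 (D(Q) = -15*(-3) = 45)
h(t(-6, -11))/D(48) = (-5*(-11))²/45 = 55²*(1/45) = 3025*(1/45) = 605/9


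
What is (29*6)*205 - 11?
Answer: 35659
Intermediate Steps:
(29*6)*205 - 11 = 174*205 - 11 = 35670 - 11 = 35659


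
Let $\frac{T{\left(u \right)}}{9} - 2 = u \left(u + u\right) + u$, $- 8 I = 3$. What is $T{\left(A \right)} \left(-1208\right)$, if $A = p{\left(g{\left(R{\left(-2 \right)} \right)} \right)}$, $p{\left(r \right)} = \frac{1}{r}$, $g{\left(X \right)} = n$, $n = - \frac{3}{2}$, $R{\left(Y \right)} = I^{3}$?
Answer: $-24160$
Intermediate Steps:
$I = - \frac{3}{8}$ ($I = \left(- \frac{1}{8}\right) 3 = - \frac{3}{8} \approx -0.375$)
$R{\left(Y \right)} = - \frac{27}{512}$ ($R{\left(Y \right)} = \left(- \frac{3}{8}\right)^{3} = - \frac{27}{512}$)
$n = - \frac{3}{2}$ ($n = \left(-3\right) \frac{1}{2} = - \frac{3}{2} \approx -1.5$)
$g{\left(X \right)} = - \frac{3}{2}$
$A = - \frac{2}{3}$ ($A = \frac{1}{- \frac{3}{2}} = - \frac{2}{3} \approx -0.66667$)
$T{\left(u \right)} = 18 + 9 u + 18 u^{2}$ ($T{\left(u \right)} = 18 + 9 \left(u \left(u + u\right) + u\right) = 18 + 9 \left(u 2 u + u\right) = 18 + 9 \left(2 u^{2} + u\right) = 18 + 9 \left(u + 2 u^{2}\right) = 18 + \left(9 u + 18 u^{2}\right) = 18 + 9 u + 18 u^{2}$)
$T{\left(A \right)} \left(-1208\right) = \left(18 + 9 \left(- \frac{2}{3}\right) + 18 \left(- \frac{2}{3}\right)^{2}\right) \left(-1208\right) = \left(18 - 6 + 18 \cdot \frac{4}{9}\right) \left(-1208\right) = \left(18 - 6 + 8\right) \left(-1208\right) = 20 \left(-1208\right) = -24160$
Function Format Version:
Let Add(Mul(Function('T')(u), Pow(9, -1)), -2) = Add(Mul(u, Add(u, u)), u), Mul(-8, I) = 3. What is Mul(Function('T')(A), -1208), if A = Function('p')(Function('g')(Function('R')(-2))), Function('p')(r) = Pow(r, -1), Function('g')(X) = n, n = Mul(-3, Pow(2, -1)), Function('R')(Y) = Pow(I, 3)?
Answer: -24160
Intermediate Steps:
I = Rational(-3, 8) (I = Mul(Rational(-1, 8), 3) = Rational(-3, 8) ≈ -0.37500)
Function('R')(Y) = Rational(-27, 512) (Function('R')(Y) = Pow(Rational(-3, 8), 3) = Rational(-27, 512))
n = Rational(-3, 2) (n = Mul(-3, Rational(1, 2)) = Rational(-3, 2) ≈ -1.5000)
Function('g')(X) = Rational(-3, 2)
A = Rational(-2, 3) (A = Pow(Rational(-3, 2), -1) = Rational(-2, 3) ≈ -0.66667)
Function('T')(u) = Add(18, Mul(9, u), Mul(18, Pow(u, 2))) (Function('T')(u) = Add(18, Mul(9, Add(Mul(u, Add(u, u)), u))) = Add(18, Mul(9, Add(Mul(u, Mul(2, u)), u))) = Add(18, Mul(9, Add(Mul(2, Pow(u, 2)), u))) = Add(18, Mul(9, Add(u, Mul(2, Pow(u, 2))))) = Add(18, Add(Mul(9, u), Mul(18, Pow(u, 2)))) = Add(18, Mul(9, u), Mul(18, Pow(u, 2))))
Mul(Function('T')(A), -1208) = Mul(Add(18, Mul(9, Rational(-2, 3)), Mul(18, Pow(Rational(-2, 3), 2))), -1208) = Mul(Add(18, -6, Mul(18, Rational(4, 9))), -1208) = Mul(Add(18, -6, 8), -1208) = Mul(20, -1208) = -24160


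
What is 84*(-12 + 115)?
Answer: 8652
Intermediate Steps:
84*(-12 + 115) = 84*103 = 8652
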